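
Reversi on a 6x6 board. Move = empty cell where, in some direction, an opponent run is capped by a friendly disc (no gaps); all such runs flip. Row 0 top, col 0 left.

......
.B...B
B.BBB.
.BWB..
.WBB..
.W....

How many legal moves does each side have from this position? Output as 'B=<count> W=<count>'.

Answer: B=3 W=8

Derivation:
-- B to move --
(2,1): flips 1 -> legal
(3,0): no bracket -> illegal
(4,0): flips 1 -> legal
(5,0): flips 2 -> legal
(5,2): no bracket -> illegal
B mobility = 3
-- W to move --
(0,0): no bracket -> illegal
(0,1): no bracket -> illegal
(0,2): no bracket -> illegal
(0,4): no bracket -> illegal
(0,5): no bracket -> illegal
(1,0): no bracket -> illegal
(1,2): flips 1 -> legal
(1,3): no bracket -> illegal
(1,4): flips 1 -> legal
(2,1): flips 1 -> legal
(2,5): no bracket -> illegal
(3,0): flips 1 -> legal
(3,4): flips 1 -> legal
(3,5): no bracket -> illegal
(4,0): no bracket -> illegal
(4,4): flips 2 -> legal
(5,2): flips 1 -> legal
(5,3): no bracket -> illegal
(5,4): flips 1 -> legal
W mobility = 8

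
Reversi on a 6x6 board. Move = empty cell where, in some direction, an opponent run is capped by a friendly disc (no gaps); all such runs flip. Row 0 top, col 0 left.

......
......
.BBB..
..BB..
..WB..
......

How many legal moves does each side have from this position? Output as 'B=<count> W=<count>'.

-- B to move --
(3,1): no bracket -> illegal
(4,1): flips 1 -> legal
(5,1): flips 1 -> legal
(5,2): flips 1 -> legal
(5,3): no bracket -> illegal
B mobility = 3
-- W to move --
(1,0): no bracket -> illegal
(1,1): no bracket -> illegal
(1,2): flips 2 -> legal
(1,3): no bracket -> illegal
(1,4): no bracket -> illegal
(2,0): no bracket -> illegal
(2,4): flips 1 -> legal
(3,0): no bracket -> illegal
(3,1): no bracket -> illegal
(3,4): no bracket -> illegal
(4,1): no bracket -> illegal
(4,4): flips 1 -> legal
(5,2): no bracket -> illegal
(5,3): no bracket -> illegal
(5,4): no bracket -> illegal
W mobility = 3

Answer: B=3 W=3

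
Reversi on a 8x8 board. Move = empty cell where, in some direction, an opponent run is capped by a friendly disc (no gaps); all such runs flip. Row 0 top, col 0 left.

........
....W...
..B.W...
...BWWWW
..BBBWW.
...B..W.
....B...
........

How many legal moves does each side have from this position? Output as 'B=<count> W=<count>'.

Answer: B=5 W=6

Derivation:
-- B to move --
(0,3): no bracket -> illegal
(0,4): flips 3 -> legal
(0,5): no bracket -> illegal
(1,3): no bracket -> illegal
(1,5): flips 1 -> legal
(2,3): no bracket -> illegal
(2,5): flips 1 -> legal
(2,6): flips 1 -> legal
(2,7): no bracket -> illegal
(4,7): flips 2 -> legal
(5,4): no bracket -> illegal
(5,5): no bracket -> illegal
(5,7): no bracket -> illegal
(6,5): no bracket -> illegal
(6,6): no bracket -> illegal
(6,7): no bracket -> illegal
B mobility = 5
-- W to move --
(1,1): no bracket -> illegal
(1,2): no bracket -> illegal
(1,3): no bracket -> illegal
(2,1): no bracket -> illegal
(2,3): no bracket -> illegal
(3,1): no bracket -> illegal
(3,2): flips 1 -> legal
(4,1): flips 3 -> legal
(5,1): flips 2 -> legal
(5,2): flips 1 -> legal
(5,4): flips 1 -> legal
(5,5): no bracket -> illegal
(6,2): flips 2 -> legal
(6,3): no bracket -> illegal
(6,5): no bracket -> illegal
(7,3): no bracket -> illegal
(7,4): no bracket -> illegal
(7,5): no bracket -> illegal
W mobility = 6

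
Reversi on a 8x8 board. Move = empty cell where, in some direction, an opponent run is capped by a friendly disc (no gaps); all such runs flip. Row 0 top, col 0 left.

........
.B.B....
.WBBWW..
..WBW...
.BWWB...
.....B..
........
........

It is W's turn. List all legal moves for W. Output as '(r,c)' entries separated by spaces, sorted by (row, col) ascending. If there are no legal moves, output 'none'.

(0,0): no bracket -> illegal
(0,1): flips 1 -> legal
(0,2): flips 1 -> legal
(0,3): flips 3 -> legal
(0,4): no bracket -> illegal
(1,0): no bracket -> illegal
(1,2): flips 2 -> legal
(1,4): flips 1 -> legal
(2,0): no bracket -> illegal
(3,0): no bracket -> illegal
(3,1): no bracket -> illegal
(3,5): no bracket -> illegal
(4,0): flips 1 -> legal
(4,5): flips 1 -> legal
(4,6): no bracket -> illegal
(5,0): flips 1 -> legal
(5,1): no bracket -> illegal
(5,2): no bracket -> illegal
(5,3): no bracket -> illegal
(5,4): flips 1 -> legal
(5,6): no bracket -> illegal
(6,4): no bracket -> illegal
(6,5): no bracket -> illegal
(6,6): no bracket -> illegal

Answer: (0,1) (0,2) (0,3) (1,2) (1,4) (4,0) (4,5) (5,0) (5,4)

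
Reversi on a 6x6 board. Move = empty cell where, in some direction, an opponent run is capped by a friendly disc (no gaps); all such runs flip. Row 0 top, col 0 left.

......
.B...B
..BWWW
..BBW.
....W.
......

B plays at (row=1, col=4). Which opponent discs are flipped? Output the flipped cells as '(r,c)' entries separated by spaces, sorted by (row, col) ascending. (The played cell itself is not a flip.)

Dir NW: first cell '.' (not opp) -> no flip
Dir N: first cell '.' (not opp) -> no flip
Dir NE: first cell '.' (not opp) -> no flip
Dir W: first cell '.' (not opp) -> no flip
Dir E: first cell 'B' (not opp) -> no flip
Dir SW: opp run (2,3) capped by B -> flip
Dir S: opp run (2,4) (3,4) (4,4), next='.' -> no flip
Dir SE: opp run (2,5), next=edge -> no flip

Answer: (2,3)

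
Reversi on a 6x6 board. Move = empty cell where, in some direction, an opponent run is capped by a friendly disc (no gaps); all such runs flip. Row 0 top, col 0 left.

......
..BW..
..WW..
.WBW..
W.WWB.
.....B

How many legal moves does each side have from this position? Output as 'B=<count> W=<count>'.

Answer: B=7 W=6

Derivation:
-- B to move --
(0,2): no bracket -> illegal
(0,3): no bracket -> illegal
(0,4): no bracket -> illegal
(1,1): flips 2 -> legal
(1,4): flips 2 -> legal
(2,0): no bracket -> illegal
(2,1): no bracket -> illegal
(2,4): no bracket -> illegal
(3,0): flips 1 -> legal
(3,4): flips 2 -> legal
(4,1): flips 2 -> legal
(5,0): no bracket -> illegal
(5,1): no bracket -> illegal
(5,2): flips 1 -> legal
(5,3): no bracket -> illegal
(5,4): flips 1 -> legal
B mobility = 7
-- W to move --
(0,1): flips 1 -> legal
(0,2): flips 1 -> legal
(0,3): no bracket -> illegal
(1,1): flips 1 -> legal
(2,1): flips 1 -> legal
(3,4): no bracket -> illegal
(3,5): no bracket -> illegal
(4,1): flips 1 -> legal
(4,5): flips 1 -> legal
(5,3): no bracket -> illegal
(5,4): no bracket -> illegal
W mobility = 6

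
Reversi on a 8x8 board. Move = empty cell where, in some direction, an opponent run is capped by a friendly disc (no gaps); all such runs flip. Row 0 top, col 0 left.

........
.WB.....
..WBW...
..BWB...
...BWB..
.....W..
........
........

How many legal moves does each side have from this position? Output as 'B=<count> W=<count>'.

-- B to move --
(0,0): no bracket -> illegal
(0,1): no bracket -> illegal
(0,2): no bracket -> illegal
(1,0): flips 1 -> legal
(1,3): no bracket -> illegal
(1,4): flips 1 -> legal
(1,5): no bracket -> illegal
(2,0): no bracket -> illegal
(2,1): flips 1 -> legal
(2,5): flips 1 -> legal
(3,1): no bracket -> illegal
(3,5): no bracket -> illegal
(4,2): no bracket -> illegal
(4,6): no bracket -> illegal
(5,3): no bracket -> illegal
(5,4): flips 1 -> legal
(5,6): no bracket -> illegal
(6,4): no bracket -> illegal
(6,5): flips 1 -> legal
(6,6): no bracket -> illegal
B mobility = 6
-- W to move --
(0,1): no bracket -> illegal
(0,2): flips 1 -> legal
(0,3): no bracket -> illegal
(1,3): flips 2 -> legal
(1,4): no bracket -> illegal
(2,1): no bracket -> illegal
(2,5): no bracket -> illegal
(3,1): flips 1 -> legal
(3,5): flips 2 -> legal
(3,6): no bracket -> illegal
(4,1): no bracket -> illegal
(4,2): flips 2 -> legal
(4,6): flips 1 -> legal
(5,2): no bracket -> illegal
(5,3): flips 1 -> legal
(5,4): no bracket -> illegal
(5,6): no bracket -> illegal
W mobility = 7

Answer: B=6 W=7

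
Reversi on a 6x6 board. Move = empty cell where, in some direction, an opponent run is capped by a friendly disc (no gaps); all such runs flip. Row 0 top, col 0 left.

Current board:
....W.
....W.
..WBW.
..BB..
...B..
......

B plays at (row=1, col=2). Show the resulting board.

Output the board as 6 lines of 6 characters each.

Place B at (1,2); scan 8 dirs for brackets.
Dir NW: first cell '.' (not opp) -> no flip
Dir N: first cell '.' (not opp) -> no flip
Dir NE: first cell '.' (not opp) -> no flip
Dir W: first cell '.' (not opp) -> no flip
Dir E: first cell '.' (not opp) -> no flip
Dir SW: first cell '.' (not opp) -> no flip
Dir S: opp run (2,2) capped by B -> flip
Dir SE: first cell 'B' (not opp) -> no flip
All flips: (2,2)

Answer: ....W.
..B.W.
..BBW.
..BB..
...B..
......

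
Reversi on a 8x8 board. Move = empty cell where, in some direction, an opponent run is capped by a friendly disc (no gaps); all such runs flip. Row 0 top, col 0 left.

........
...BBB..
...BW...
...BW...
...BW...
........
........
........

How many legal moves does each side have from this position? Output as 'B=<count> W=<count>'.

-- B to move --
(2,5): flips 2 -> legal
(3,5): flips 2 -> legal
(4,5): flips 2 -> legal
(5,3): no bracket -> illegal
(5,4): flips 3 -> legal
(5,5): flips 1 -> legal
B mobility = 5
-- W to move --
(0,2): flips 1 -> legal
(0,3): no bracket -> illegal
(0,4): flips 1 -> legal
(0,5): no bracket -> illegal
(0,6): flips 1 -> legal
(1,2): flips 1 -> legal
(1,6): no bracket -> illegal
(2,2): flips 2 -> legal
(2,5): no bracket -> illegal
(2,6): no bracket -> illegal
(3,2): flips 1 -> legal
(4,2): flips 2 -> legal
(5,2): flips 1 -> legal
(5,3): no bracket -> illegal
(5,4): no bracket -> illegal
W mobility = 8

Answer: B=5 W=8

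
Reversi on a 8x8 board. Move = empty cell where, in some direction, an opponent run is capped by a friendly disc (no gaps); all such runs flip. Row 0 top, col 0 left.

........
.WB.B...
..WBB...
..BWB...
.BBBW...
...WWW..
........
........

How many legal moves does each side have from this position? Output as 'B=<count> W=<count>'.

-- B to move --
(0,0): no bracket -> illegal
(0,1): no bracket -> illegal
(0,2): no bracket -> illegal
(1,0): flips 1 -> legal
(1,3): no bracket -> illegal
(2,0): no bracket -> illegal
(2,1): flips 1 -> legal
(3,1): no bracket -> illegal
(3,5): no bracket -> illegal
(4,5): flips 1 -> legal
(4,6): no bracket -> illegal
(5,2): no bracket -> illegal
(5,6): no bracket -> illegal
(6,2): no bracket -> illegal
(6,3): flips 1 -> legal
(6,4): flips 3 -> legal
(6,5): flips 1 -> legal
(6,6): no bracket -> illegal
B mobility = 6
-- W to move --
(0,1): no bracket -> illegal
(0,2): flips 1 -> legal
(0,3): no bracket -> illegal
(0,4): flips 3 -> legal
(0,5): no bracket -> illegal
(1,3): flips 2 -> legal
(1,5): flips 1 -> legal
(2,1): flips 2 -> legal
(2,5): flips 2 -> legal
(3,0): no bracket -> illegal
(3,1): flips 2 -> legal
(3,5): flips 1 -> legal
(4,0): flips 3 -> legal
(4,5): no bracket -> illegal
(5,0): no bracket -> illegal
(5,1): flips 1 -> legal
(5,2): flips 2 -> legal
W mobility = 11

Answer: B=6 W=11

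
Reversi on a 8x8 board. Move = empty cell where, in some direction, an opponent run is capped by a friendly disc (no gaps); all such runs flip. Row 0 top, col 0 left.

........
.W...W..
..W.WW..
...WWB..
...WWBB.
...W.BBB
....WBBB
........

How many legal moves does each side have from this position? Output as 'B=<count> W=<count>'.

-- B to move --
(0,0): flips 4 -> legal
(0,1): no bracket -> illegal
(0,2): no bracket -> illegal
(0,4): no bracket -> illegal
(0,5): flips 2 -> legal
(0,6): no bracket -> illegal
(1,0): no bracket -> illegal
(1,2): no bracket -> illegal
(1,3): flips 1 -> legal
(1,4): no bracket -> illegal
(1,6): no bracket -> illegal
(2,0): no bracket -> illegal
(2,1): no bracket -> illegal
(2,3): flips 1 -> legal
(2,6): no bracket -> illegal
(3,1): no bracket -> illegal
(3,2): flips 2 -> legal
(3,6): no bracket -> illegal
(4,2): flips 2 -> legal
(5,2): no bracket -> illegal
(5,4): no bracket -> illegal
(6,2): flips 2 -> legal
(6,3): flips 1 -> legal
(7,3): flips 1 -> legal
(7,4): no bracket -> illegal
(7,5): no bracket -> illegal
B mobility = 9
-- W to move --
(2,6): flips 1 -> legal
(3,6): flips 1 -> legal
(3,7): flips 2 -> legal
(4,7): flips 2 -> legal
(5,4): no bracket -> illegal
(7,4): no bracket -> illegal
(7,5): flips 4 -> legal
(7,6): no bracket -> illegal
(7,7): flips 2 -> legal
W mobility = 6

Answer: B=9 W=6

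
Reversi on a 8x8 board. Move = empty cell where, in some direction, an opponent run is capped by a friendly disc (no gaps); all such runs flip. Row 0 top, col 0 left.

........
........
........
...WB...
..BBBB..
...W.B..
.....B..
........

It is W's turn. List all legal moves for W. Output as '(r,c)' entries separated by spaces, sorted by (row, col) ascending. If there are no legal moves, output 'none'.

Answer: (3,1) (3,5) (5,1) (6,6)

Derivation:
(2,3): no bracket -> illegal
(2,4): no bracket -> illegal
(2,5): no bracket -> illegal
(3,1): flips 1 -> legal
(3,2): no bracket -> illegal
(3,5): flips 2 -> legal
(3,6): no bracket -> illegal
(4,1): no bracket -> illegal
(4,6): no bracket -> illegal
(5,1): flips 1 -> legal
(5,2): no bracket -> illegal
(5,4): no bracket -> illegal
(5,6): no bracket -> illegal
(6,4): no bracket -> illegal
(6,6): flips 2 -> legal
(7,4): no bracket -> illegal
(7,5): no bracket -> illegal
(7,6): no bracket -> illegal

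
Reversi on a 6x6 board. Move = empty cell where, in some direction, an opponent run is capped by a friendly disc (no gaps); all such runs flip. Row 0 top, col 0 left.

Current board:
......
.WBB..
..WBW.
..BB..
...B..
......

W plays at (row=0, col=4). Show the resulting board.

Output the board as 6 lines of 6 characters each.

Answer: ....W.
.WBW..
..WBW.
..BB..
...B..
......

Derivation:
Place W at (0,4); scan 8 dirs for brackets.
Dir NW: edge -> no flip
Dir N: edge -> no flip
Dir NE: edge -> no flip
Dir W: first cell '.' (not opp) -> no flip
Dir E: first cell '.' (not opp) -> no flip
Dir SW: opp run (1,3) capped by W -> flip
Dir S: first cell '.' (not opp) -> no flip
Dir SE: first cell '.' (not opp) -> no flip
All flips: (1,3)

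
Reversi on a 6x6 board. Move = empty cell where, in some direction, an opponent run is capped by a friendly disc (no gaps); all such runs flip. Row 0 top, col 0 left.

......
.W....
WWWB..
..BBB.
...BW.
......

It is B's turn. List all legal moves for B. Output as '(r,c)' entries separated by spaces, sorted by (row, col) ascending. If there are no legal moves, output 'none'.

(0,0): flips 2 -> legal
(0,1): no bracket -> illegal
(0,2): no bracket -> illegal
(1,0): flips 1 -> legal
(1,2): flips 1 -> legal
(1,3): no bracket -> illegal
(3,0): no bracket -> illegal
(3,1): no bracket -> illegal
(3,5): no bracket -> illegal
(4,5): flips 1 -> legal
(5,3): no bracket -> illegal
(5,4): flips 1 -> legal
(5,5): flips 1 -> legal

Answer: (0,0) (1,0) (1,2) (4,5) (5,4) (5,5)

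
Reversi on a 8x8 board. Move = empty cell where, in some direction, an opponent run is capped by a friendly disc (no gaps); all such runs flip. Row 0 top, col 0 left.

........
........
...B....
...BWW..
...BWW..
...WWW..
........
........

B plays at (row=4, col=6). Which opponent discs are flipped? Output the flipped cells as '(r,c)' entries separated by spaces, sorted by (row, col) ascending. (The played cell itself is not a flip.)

Dir NW: opp run (3,5), next='.' -> no flip
Dir N: first cell '.' (not opp) -> no flip
Dir NE: first cell '.' (not opp) -> no flip
Dir W: opp run (4,5) (4,4) capped by B -> flip
Dir E: first cell '.' (not opp) -> no flip
Dir SW: opp run (5,5), next='.' -> no flip
Dir S: first cell '.' (not opp) -> no flip
Dir SE: first cell '.' (not opp) -> no flip

Answer: (4,4) (4,5)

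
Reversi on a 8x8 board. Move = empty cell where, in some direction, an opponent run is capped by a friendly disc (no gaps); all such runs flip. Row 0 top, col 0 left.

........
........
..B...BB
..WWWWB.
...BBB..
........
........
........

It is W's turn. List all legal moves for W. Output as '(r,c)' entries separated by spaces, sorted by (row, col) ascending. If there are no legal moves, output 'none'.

(1,1): flips 1 -> legal
(1,2): flips 1 -> legal
(1,3): no bracket -> illegal
(1,5): no bracket -> illegal
(1,6): no bracket -> illegal
(1,7): flips 1 -> legal
(2,1): no bracket -> illegal
(2,3): no bracket -> illegal
(2,5): no bracket -> illegal
(3,1): no bracket -> illegal
(3,7): flips 1 -> legal
(4,2): no bracket -> illegal
(4,6): no bracket -> illegal
(4,7): no bracket -> illegal
(5,2): flips 1 -> legal
(5,3): flips 2 -> legal
(5,4): flips 2 -> legal
(5,5): flips 2 -> legal
(5,6): flips 1 -> legal

Answer: (1,1) (1,2) (1,7) (3,7) (5,2) (5,3) (5,4) (5,5) (5,6)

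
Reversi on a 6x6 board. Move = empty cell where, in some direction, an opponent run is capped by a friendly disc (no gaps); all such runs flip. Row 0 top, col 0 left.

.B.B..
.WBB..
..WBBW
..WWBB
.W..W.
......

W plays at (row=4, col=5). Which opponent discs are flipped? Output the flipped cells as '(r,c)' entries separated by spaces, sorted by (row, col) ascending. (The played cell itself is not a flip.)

Answer: (3,5)

Derivation:
Dir NW: opp run (3,4) (2,3) (1,2) (0,1), next=edge -> no flip
Dir N: opp run (3,5) capped by W -> flip
Dir NE: edge -> no flip
Dir W: first cell 'W' (not opp) -> no flip
Dir E: edge -> no flip
Dir SW: first cell '.' (not opp) -> no flip
Dir S: first cell '.' (not opp) -> no flip
Dir SE: edge -> no flip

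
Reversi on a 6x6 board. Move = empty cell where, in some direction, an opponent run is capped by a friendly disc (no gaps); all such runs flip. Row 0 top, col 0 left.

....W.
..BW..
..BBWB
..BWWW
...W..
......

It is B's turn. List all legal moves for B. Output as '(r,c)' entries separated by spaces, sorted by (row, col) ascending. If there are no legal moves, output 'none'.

(0,2): no bracket -> illegal
(0,3): flips 1 -> legal
(0,5): no bracket -> illegal
(1,4): flips 1 -> legal
(1,5): no bracket -> illegal
(4,2): no bracket -> illegal
(4,4): flips 1 -> legal
(4,5): flips 2 -> legal
(5,2): flips 2 -> legal
(5,3): flips 2 -> legal
(5,4): flips 1 -> legal

Answer: (0,3) (1,4) (4,4) (4,5) (5,2) (5,3) (5,4)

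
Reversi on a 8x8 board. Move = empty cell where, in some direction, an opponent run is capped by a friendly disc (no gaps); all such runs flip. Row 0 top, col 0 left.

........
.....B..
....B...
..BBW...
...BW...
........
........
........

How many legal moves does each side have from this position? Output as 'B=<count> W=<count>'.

-- B to move --
(2,3): no bracket -> illegal
(2,5): flips 1 -> legal
(3,5): flips 1 -> legal
(4,5): flips 1 -> legal
(5,3): no bracket -> illegal
(5,4): flips 2 -> legal
(5,5): flips 1 -> legal
B mobility = 5
-- W to move --
(0,4): no bracket -> illegal
(0,5): no bracket -> illegal
(0,6): no bracket -> illegal
(1,3): no bracket -> illegal
(1,4): flips 1 -> legal
(1,6): no bracket -> illegal
(2,1): no bracket -> illegal
(2,2): flips 1 -> legal
(2,3): no bracket -> illegal
(2,5): no bracket -> illegal
(2,6): no bracket -> illegal
(3,1): flips 2 -> legal
(3,5): no bracket -> illegal
(4,1): no bracket -> illegal
(4,2): flips 1 -> legal
(5,2): flips 1 -> legal
(5,3): no bracket -> illegal
(5,4): no bracket -> illegal
W mobility = 5

Answer: B=5 W=5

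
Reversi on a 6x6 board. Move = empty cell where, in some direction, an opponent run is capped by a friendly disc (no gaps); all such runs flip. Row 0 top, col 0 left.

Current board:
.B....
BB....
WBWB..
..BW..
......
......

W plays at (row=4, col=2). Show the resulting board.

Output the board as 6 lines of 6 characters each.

Answer: .B....
BB....
WBWB..
..WW..
..W...
......

Derivation:
Place W at (4,2); scan 8 dirs for brackets.
Dir NW: first cell '.' (not opp) -> no flip
Dir N: opp run (3,2) capped by W -> flip
Dir NE: first cell 'W' (not opp) -> no flip
Dir W: first cell '.' (not opp) -> no flip
Dir E: first cell '.' (not opp) -> no flip
Dir SW: first cell '.' (not opp) -> no flip
Dir S: first cell '.' (not opp) -> no flip
Dir SE: first cell '.' (not opp) -> no flip
All flips: (3,2)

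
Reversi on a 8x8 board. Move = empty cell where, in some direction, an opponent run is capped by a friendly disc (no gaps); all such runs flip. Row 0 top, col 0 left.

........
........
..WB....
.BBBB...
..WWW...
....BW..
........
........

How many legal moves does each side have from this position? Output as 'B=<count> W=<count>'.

Answer: B=9 W=9

Derivation:
-- B to move --
(1,1): flips 1 -> legal
(1,2): flips 1 -> legal
(1,3): flips 1 -> legal
(2,1): flips 1 -> legal
(3,5): no bracket -> illegal
(4,1): no bracket -> illegal
(4,5): no bracket -> illegal
(4,6): no bracket -> illegal
(5,1): flips 1 -> legal
(5,2): flips 2 -> legal
(5,3): flips 2 -> legal
(5,6): flips 1 -> legal
(6,4): no bracket -> illegal
(6,5): no bracket -> illegal
(6,6): flips 2 -> legal
B mobility = 9
-- W to move --
(1,2): no bracket -> illegal
(1,3): flips 2 -> legal
(1,4): no bracket -> illegal
(2,0): flips 1 -> legal
(2,1): flips 1 -> legal
(2,4): flips 3 -> legal
(2,5): flips 1 -> legal
(3,0): no bracket -> illegal
(3,5): no bracket -> illegal
(4,0): flips 1 -> legal
(4,1): no bracket -> illegal
(4,5): no bracket -> illegal
(5,3): flips 1 -> legal
(6,3): no bracket -> illegal
(6,4): flips 1 -> legal
(6,5): flips 1 -> legal
W mobility = 9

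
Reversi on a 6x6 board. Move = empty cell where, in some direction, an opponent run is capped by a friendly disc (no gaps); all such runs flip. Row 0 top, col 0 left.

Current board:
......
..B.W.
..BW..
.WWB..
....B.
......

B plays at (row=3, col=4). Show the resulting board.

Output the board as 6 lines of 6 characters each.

Place B at (3,4); scan 8 dirs for brackets.
Dir NW: opp run (2,3) capped by B -> flip
Dir N: first cell '.' (not opp) -> no flip
Dir NE: first cell '.' (not opp) -> no flip
Dir W: first cell 'B' (not opp) -> no flip
Dir E: first cell '.' (not opp) -> no flip
Dir SW: first cell '.' (not opp) -> no flip
Dir S: first cell 'B' (not opp) -> no flip
Dir SE: first cell '.' (not opp) -> no flip
All flips: (2,3)

Answer: ......
..B.W.
..BB..
.WWBB.
....B.
......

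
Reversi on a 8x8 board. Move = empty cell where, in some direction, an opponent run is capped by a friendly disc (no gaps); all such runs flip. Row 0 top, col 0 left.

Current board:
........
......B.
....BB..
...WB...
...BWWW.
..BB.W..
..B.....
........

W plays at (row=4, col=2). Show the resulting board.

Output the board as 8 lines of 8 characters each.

Answer: ........
......B.
....BB..
...WB...
..WWWWW.
..BB.W..
..B.....
........

Derivation:
Place W at (4,2); scan 8 dirs for brackets.
Dir NW: first cell '.' (not opp) -> no flip
Dir N: first cell '.' (not opp) -> no flip
Dir NE: first cell 'W' (not opp) -> no flip
Dir W: first cell '.' (not opp) -> no flip
Dir E: opp run (4,3) capped by W -> flip
Dir SW: first cell '.' (not opp) -> no flip
Dir S: opp run (5,2) (6,2), next='.' -> no flip
Dir SE: opp run (5,3), next='.' -> no flip
All flips: (4,3)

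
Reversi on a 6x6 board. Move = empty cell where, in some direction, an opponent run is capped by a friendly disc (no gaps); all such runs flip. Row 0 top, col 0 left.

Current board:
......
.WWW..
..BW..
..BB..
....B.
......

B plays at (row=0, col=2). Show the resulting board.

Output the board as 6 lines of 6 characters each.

Answer: ..B...
.WBW..
..BW..
..BB..
....B.
......

Derivation:
Place B at (0,2); scan 8 dirs for brackets.
Dir NW: edge -> no flip
Dir N: edge -> no flip
Dir NE: edge -> no flip
Dir W: first cell '.' (not opp) -> no flip
Dir E: first cell '.' (not opp) -> no flip
Dir SW: opp run (1,1), next='.' -> no flip
Dir S: opp run (1,2) capped by B -> flip
Dir SE: opp run (1,3), next='.' -> no flip
All flips: (1,2)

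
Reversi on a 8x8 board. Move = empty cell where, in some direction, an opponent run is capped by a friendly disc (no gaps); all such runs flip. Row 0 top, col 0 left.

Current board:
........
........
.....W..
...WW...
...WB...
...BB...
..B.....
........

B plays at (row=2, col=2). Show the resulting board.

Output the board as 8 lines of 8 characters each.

Place B at (2,2); scan 8 dirs for brackets.
Dir NW: first cell '.' (not opp) -> no flip
Dir N: first cell '.' (not opp) -> no flip
Dir NE: first cell '.' (not opp) -> no flip
Dir W: first cell '.' (not opp) -> no flip
Dir E: first cell '.' (not opp) -> no flip
Dir SW: first cell '.' (not opp) -> no flip
Dir S: first cell '.' (not opp) -> no flip
Dir SE: opp run (3,3) capped by B -> flip
All flips: (3,3)

Answer: ........
........
..B..W..
...BW...
...WB...
...BB...
..B.....
........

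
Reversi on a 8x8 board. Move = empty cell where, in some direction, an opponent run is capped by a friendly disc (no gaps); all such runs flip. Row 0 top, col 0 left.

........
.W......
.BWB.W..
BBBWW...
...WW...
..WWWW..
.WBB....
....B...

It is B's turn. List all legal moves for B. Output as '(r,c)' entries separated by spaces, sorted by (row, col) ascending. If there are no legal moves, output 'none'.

(0,0): no bracket -> illegal
(0,1): flips 1 -> legal
(0,2): no bracket -> illegal
(1,0): no bracket -> illegal
(1,2): flips 1 -> legal
(1,3): flips 1 -> legal
(1,4): no bracket -> illegal
(1,5): no bracket -> illegal
(1,6): no bracket -> illegal
(2,0): no bracket -> illegal
(2,4): no bracket -> illegal
(2,6): no bracket -> illegal
(3,5): flips 4 -> legal
(3,6): no bracket -> illegal
(4,1): flips 1 -> legal
(4,2): flips 1 -> legal
(4,5): flips 2 -> legal
(4,6): no bracket -> illegal
(5,0): no bracket -> illegal
(5,1): no bracket -> illegal
(5,6): no bracket -> illegal
(6,0): flips 1 -> legal
(6,4): no bracket -> illegal
(6,5): flips 2 -> legal
(6,6): no bracket -> illegal
(7,0): no bracket -> illegal
(7,1): no bracket -> illegal
(7,2): no bracket -> illegal

Answer: (0,1) (1,2) (1,3) (3,5) (4,1) (4,2) (4,5) (6,0) (6,5)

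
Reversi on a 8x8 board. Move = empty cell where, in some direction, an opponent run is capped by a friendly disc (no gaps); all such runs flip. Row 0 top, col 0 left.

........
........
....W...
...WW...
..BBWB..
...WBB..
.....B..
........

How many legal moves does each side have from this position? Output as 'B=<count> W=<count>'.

-- B to move --
(1,3): no bracket -> illegal
(1,4): flips 3 -> legal
(1,5): flips 2 -> legal
(2,2): flips 2 -> legal
(2,3): flips 2 -> legal
(2,5): flips 1 -> legal
(3,2): no bracket -> illegal
(3,5): no bracket -> illegal
(5,2): flips 1 -> legal
(6,2): no bracket -> illegal
(6,3): flips 1 -> legal
(6,4): flips 1 -> legal
B mobility = 8
-- W to move --
(3,1): flips 1 -> legal
(3,2): no bracket -> illegal
(3,5): no bracket -> illegal
(3,6): no bracket -> illegal
(4,1): flips 2 -> legal
(4,6): flips 1 -> legal
(5,1): flips 1 -> legal
(5,2): flips 1 -> legal
(5,6): flips 3 -> legal
(6,3): no bracket -> illegal
(6,4): flips 1 -> legal
(6,6): flips 1 -> legal
(7,4): no bracket -> illegal
(7,5): no bracket -> illegal
(7,6): no bracket -> illegal
W mobility = 8

Answer: B=8 W=8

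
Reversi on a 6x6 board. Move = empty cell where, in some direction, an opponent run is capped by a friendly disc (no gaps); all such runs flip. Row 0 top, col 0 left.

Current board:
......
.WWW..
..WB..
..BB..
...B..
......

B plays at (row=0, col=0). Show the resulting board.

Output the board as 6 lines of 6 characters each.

Answer: B.....
.BWW..
..BB..
..BB..
...B..
......

Derivation:
Place B at (0,0); scan 8 dirs for brackets.
Dir NW: edge -> no flip
Dir N: edge -> no flip
Dir NE: edge -> no flip
Dir W: edge -> no flip
Dir E: first cell '.' (not opp) -> no flip
Dir SW: edge -> no flip
Dir S: first cell '.' (not opp) -> no flip
Dir SE: opp run (1,1) (2,2) capped by B -> flip
All flips: (1,1) (2,2)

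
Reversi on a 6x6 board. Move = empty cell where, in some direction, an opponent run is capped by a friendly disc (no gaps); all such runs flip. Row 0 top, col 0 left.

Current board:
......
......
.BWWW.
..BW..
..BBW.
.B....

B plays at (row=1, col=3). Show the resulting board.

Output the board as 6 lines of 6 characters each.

Place B at (1,3); scan 8 dirs for brackets.
Dir NW: first cell '.' (not opp) -> no flip
Dir N: first cell '.' (not opp) -> no flip
Dir NE: first cell '.' (not opp) -> no flip
Dir W: first cell '.' (not opp) -> no flip
Dir E: first cell '.' (not opp) -> no flip
Dir SW: opp run (2,2), next='.' -> no flip
Dir S: opp run (2,3) (3,3) capped by B -> flip
Dir SE: opp run (2,4), next='.' -> no flip
All flips: (2,3) (3,3)

Answer: ......
...B..
.BWBW.
..BB..
..BBW.
.B....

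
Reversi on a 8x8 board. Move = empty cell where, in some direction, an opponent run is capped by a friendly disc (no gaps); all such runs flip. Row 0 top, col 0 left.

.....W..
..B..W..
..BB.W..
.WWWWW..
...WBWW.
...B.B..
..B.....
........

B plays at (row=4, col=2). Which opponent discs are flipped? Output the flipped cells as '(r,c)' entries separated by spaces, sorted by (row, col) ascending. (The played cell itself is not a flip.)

Answer: (3,2) (4,3)

Derivation:
Dir NW: opp run (3,1), next='.' -> no flip
Dir N: opp run (3,2) capped by B -> flip
Dir NE: opp run (3,3), next='.' -> no flip
Dir W: first cell '.' (not opp) -> no flip
Dir E: opp run (4,3) capped by B -> flip
Dir SW: first cell '.' (not opp) -> no flip
Dir S: first cell '.' (not opp) -> no flip
Dir SE: first cell 'B' (not opp) -> no flip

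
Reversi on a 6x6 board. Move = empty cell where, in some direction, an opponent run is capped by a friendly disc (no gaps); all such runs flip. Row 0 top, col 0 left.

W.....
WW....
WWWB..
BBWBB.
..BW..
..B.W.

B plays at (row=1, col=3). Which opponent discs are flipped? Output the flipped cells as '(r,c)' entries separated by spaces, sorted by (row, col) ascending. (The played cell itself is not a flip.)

Dir NW: first cell '.' (not opp) -> no flip
Dir N: first cell '.' (not opp) -> no flip
Dir NE: first cell '.' (not opp) -> no flip
Dir W: first cell '.' (not opp) -> no flip
Dir E: first cell '.' (not opp) -> no flip
Dir SW: opp run (2,2) capped by B -> flip
Dir S: first cell 'B' (not opp) -> no flip
Dir SE: first cell '.' (not opp) -> no flip

Answer: (2,2)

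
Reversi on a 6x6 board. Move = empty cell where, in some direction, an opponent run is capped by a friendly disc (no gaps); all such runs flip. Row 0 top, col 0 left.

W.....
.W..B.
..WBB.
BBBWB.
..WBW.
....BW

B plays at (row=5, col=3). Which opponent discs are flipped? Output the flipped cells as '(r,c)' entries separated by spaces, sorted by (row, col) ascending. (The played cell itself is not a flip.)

Dir NW: opp run (4,2) capped by B -> flip
Dir N: first cell 'B' (not opp) -> no flip
Dir NE: opp run (4,4), next='.' -> no flip
Dir W: first cell '.' (not opp) -> no flip
Dir E: first cell 'B' (not opp) -> no flip
Dir SW: edge -> no flip
Dir S: edge -> no flip
Dir SE: edge -> no flip

Answer: (4,2)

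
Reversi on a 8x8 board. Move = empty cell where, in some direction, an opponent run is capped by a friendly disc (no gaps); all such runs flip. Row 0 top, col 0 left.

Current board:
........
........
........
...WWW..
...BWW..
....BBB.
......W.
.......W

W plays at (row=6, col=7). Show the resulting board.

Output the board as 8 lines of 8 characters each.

Place W at (6,7); scan 8 dirs for brackets.
Dir NW: opp run (5,6) capped by W -> flip
Dir N: first cell '.' (not opp) -> no flip
Dir NE: edge -> no flip
Dir W: first cell 'W' (not opp) -> no flip
Dir E: edge -> no flip
Dir SW: first cell '.' (not opp) -> no flip
Dir S: first cell 'W' (not opp) -> no flip
Dir SE: edge -> no flip
All flips: (5,6)

Answer: ........
........
........
...WWW..
...BWW..
....BBW.
......WW
.......W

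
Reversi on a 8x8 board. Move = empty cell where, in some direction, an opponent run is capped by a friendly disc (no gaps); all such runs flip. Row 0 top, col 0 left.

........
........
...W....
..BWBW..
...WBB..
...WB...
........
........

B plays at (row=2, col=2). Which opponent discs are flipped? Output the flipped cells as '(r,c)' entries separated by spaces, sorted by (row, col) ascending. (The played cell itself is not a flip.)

Answer: (3,3)

Derivation:
Dir NW: first cell '.' (not opp) -> no flip
Dir N: first cell '.' (not opp) -> no flip
Dir NE: first cell '.' (not opp) -> no flip
Dir W: first cell '.' (not opp) -> no flip
Dir E: opp run (2,3), next='.' -> no flip
Dir SW: first cell '.' (not opp) -> no flip
Dir S: first cell 'B' (not opp) -> no flip
Dir SE: opp run (3,3) capped by B -> flip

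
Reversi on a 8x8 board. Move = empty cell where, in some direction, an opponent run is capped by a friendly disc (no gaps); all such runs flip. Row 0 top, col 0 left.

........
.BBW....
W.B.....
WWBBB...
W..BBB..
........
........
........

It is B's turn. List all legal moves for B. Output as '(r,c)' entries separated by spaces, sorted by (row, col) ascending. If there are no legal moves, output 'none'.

Answer: (0,4) (1,4)

Derivation:
(0,2): no bracket -> illegal
(0,3): no bracket -> illegal
(0,4): flips 1 -> legal
(1,0): no bracket -> illegal
(1,4): flips 1 -> legal
(2,1): no bracket -> illegal
(2,3): no bracket -> illegal
(2,4): no bracket -> illegal
(4,1): no bracket -> illegal
(4,2): no bracket -> illegal
(5,0): no bracket -> illegal
(5,1): no bracket -> illegal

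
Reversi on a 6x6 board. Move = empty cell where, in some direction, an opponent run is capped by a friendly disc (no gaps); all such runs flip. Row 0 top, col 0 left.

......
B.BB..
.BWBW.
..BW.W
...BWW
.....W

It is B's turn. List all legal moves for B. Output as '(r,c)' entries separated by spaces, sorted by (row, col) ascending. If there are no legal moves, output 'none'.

Answer: (2,5) (3,1) (3,4)

Derivation:
(1,1): no bracket -> illegal
(1,4): no bracket -> illegal
(1,5): no bracket -> illegal
(2,5): flips 1 -> legal
(3,1): flips 1 -> legal
(3,4): flips 1 -> legal
(4,2): no bracket -> illegal
(5,3): no bracket -> illegal
(5,4): no bracket -> illegal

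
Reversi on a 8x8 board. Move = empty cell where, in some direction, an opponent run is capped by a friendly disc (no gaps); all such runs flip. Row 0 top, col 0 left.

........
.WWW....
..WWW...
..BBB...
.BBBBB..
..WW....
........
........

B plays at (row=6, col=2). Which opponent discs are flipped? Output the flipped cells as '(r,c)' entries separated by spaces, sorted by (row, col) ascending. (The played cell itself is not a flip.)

Answer: (5,2) (5,3)

Derivation:
Dir NW: first cell '.' (not opp) -> no flip
Dir N: opp run (5,2) capped by B -> flip
Dir NE: opp run (5,3) capped by B -> flip
Dir W: first cell '.' (not opp) -> no flip
Dir E: first cell '.' (not opp) -> no flip
Dir SW: first cell '.' (not opp) -> no flip
Dir S: first cell '.' (not opp) -> no flip
Dir SE: first cell '.' (not opp) -> no flip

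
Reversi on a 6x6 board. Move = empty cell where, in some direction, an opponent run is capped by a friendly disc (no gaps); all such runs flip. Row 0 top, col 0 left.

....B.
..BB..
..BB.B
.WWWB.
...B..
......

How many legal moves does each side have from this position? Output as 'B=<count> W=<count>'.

Answer: B=6 W=7

Derivation:
-- B to move --
(2,0): no bracket -> illegal
(2,1): flips 1 -> legal
(2,4): no bracket -> illegal
(3,0): flips 3 -> legal
(4,0): flips 1 -> legal
(4,1): flips 1 -> legal
(4,2): flips 1 -> legal
(4,4): flips 1 -> legal
B mobility = 6
-- W to move --
(0,1): no bracket -> illegal
(0,2): flips 2 -> legal
(0,3): flips 2 -> legal
(0,5): no bracket -> illegal
(1,1): flips 1 -> legal
(1,4): flips 1 -> legal
(1,5): no bracket -> illegal
(2,1): no bracket -> illegal
(2,4): no bracket -> illegal
(3,5): flips 1 -> legal
(4,2): no bracket -> illegal
(4,4): no bracket -> illegal
(4,5): no bracket -> illegal
(5,2): no bracket -> illegal
(5,3): flips 1 -> legal
(5,4): flips 1 -> legal
W mobility = 7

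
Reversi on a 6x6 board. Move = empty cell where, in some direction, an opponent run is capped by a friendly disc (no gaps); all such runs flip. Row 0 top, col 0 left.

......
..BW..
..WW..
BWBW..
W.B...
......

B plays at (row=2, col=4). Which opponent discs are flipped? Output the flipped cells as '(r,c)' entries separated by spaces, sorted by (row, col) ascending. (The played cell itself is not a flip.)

Answer: (3,3)

Derivation:
Dir NW: opp run (1,3), next='.' -> no flip
Dir N: first cell '.' (not opp) -> no flip
Dir NE: first cell '.' (not opp) -> no flip
Dir W: opp run (2,3) (2,2), next='.' -> no flip
Dir E: first cell '.' (not opp) -> no flip
Dir SW: opp run (3,3) capped by B -> flip
Dir S: first cell '.' (not opp) -> no flip
Dir SE: first cell '.' (not opp) -> no flip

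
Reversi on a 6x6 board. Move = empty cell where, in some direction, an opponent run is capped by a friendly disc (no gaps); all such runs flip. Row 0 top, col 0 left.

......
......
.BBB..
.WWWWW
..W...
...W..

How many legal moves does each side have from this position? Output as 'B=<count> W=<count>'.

-- B to move --
(2,0): no bracket -> illegal
(2,4): no bracket -> illegal
(2,5): no bracket -> illegal
(3,0): no bracket -> illegal
(4,0): flips 1 -> legal
(4,1): flips 2 -> legal
(4,3): flips 2 -> legal
(4,4): flips 1 -> legal
(4,5): flips 1 -> legal
(5,1): no bracket -> illegal
(5,2): flips 2 -> legal
(5,4): no bracket -> illegal
B mobility = 6
-- W to move --
(1,0): flips 1 -> legal
(1,1): flips 2 -> legal
(1,2): flips 2 -> legal
(1,3): flips 2 -> legal
(1,4): flips 1 -> legal
(2,0): no bracket -> illegal
(2,4): no bracket -> illegal
(3,0): no bracket -> illegal
W mobility = 5

Answer: B=6 W=5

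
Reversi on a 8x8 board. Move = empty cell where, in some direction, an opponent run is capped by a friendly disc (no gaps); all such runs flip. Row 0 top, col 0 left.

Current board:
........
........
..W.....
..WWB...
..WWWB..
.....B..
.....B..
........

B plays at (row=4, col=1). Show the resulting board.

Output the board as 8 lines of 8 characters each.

Answer: ........
........
..W.....
..WWB...
.BBBBB..
.....B..
.....B..
........

Derivation:
Place B at (4,1); scan 8 dirs for brackets.
Dir NW: first cell '.' (not opp) -> no flip
Dir N: first cell '.' (not opp) -> no flip
Dir NE: opp run (3,2), next='.' -> no flip
Dir W: first cell '.' (not opp) -> no flip
Dir E: opp run (4,2) (4,3) (4,4) capped by B -> flip
Dir SW: first cell '.' (not opp) -> no flip
Dir S: first cell '.' (not opp) -> no flip
Dir SE: first cell '.' (not opp) -> no flip
All flips: (4,2) (4,3) (4,4)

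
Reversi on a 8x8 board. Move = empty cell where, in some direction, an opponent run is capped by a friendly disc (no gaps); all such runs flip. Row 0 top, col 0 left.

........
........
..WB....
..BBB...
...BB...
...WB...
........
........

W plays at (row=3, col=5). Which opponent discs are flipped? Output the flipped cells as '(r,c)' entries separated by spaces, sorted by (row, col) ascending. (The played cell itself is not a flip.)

Dir NW: first cell '.' (not opp) -> no flip
Dir N: first cell '.' (not opp) -> no flip
Dir NE: first cell '.' (not opp) -> no flip
Dir W: opp run (3,4) (3,3) (3,2), next='.' -> no flip
Dir E: first cell '.' (not opp) -> no flip
Dir SW: opp run (4,4) capped by W -> flip
Dir S: first cell '.' (not opp) -> no flip
Dir SE: first cell '.' (not opp) -> no flip

Answer: (4,4)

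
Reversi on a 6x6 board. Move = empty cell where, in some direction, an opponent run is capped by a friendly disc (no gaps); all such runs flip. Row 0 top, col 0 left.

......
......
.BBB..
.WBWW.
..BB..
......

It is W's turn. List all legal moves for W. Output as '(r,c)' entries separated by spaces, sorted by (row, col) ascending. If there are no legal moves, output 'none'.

Answer: (1,1) (1,2) (1,3) (5,1) (5,2) (5,3)

Derivation:
(1,0): no bracket -> illegal
(1,1): flips 2 -> legal
(1,2): flips 1 -> legal
(1,3): flips 2 -> legal
(1,4): no bracket -> illegal
(2,0): no bracket -> illegal
(2,4): no bracket -> illegal
(3,0): no bracket -> illegal
(4,1): no bracket -> illegal
(4,4): no bracket -> illegal
(5,1): flips 1 -> legal
(5,2): flips 1 -> legal
(5,3): flips 2 -> legal
(5,4): no bracket -> illegal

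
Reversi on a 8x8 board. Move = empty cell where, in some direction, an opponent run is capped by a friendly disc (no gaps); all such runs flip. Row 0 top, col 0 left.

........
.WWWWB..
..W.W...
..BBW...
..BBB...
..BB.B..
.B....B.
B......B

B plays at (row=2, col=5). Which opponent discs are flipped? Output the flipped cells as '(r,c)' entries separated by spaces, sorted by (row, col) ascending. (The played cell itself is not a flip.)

Dir NW: opp run (1,4), next='.' -> no flip
Dir N: first cell 'B' (not opp) -> no flip
Dir NE: first cell '.' (not opp) -> no flip
Dir W: opp run (2,4), next='.' -> no flip
Dir E: first cell '.' (not opp) -> no flip
Dir SW: opp run (3,4) capped by B -> flip
Dir S: first cell '.' (not opp) -> no flip
Dir SE: first cell '.' (not opp) -> no flip

Answer: (3,4)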